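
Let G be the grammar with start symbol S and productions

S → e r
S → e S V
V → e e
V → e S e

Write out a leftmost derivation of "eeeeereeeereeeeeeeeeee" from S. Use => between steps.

S => eSV   [S → e S V]
eSV => eeSVV   [S → e S V]
eeSVV => eeeSVVV   [S → e S V]
eeeSVVV => eeeeSVVVV   [S → e S V]
eeeeSVVVV => eeeeerVVVV   [S → e r]
eeeeerVVVV => eeeeereSeVVV   [V → e S e]
eeeeereSeVVV => eeeeereeSVeVVV   [S → e S V]
eeeeereeSVeVVV => eeeeereeeSVVeVVV   [S → e S V]
eeeeereeeSVVeVVV => eeeeereeeerVVeVVV   [S → e r]
eeeeereeeerVVeVVV => eeeeereeeereeVeVVV   [V → e e]
eeeeereeeereeVeVVV => eeeeereeeereeeeeVVV   [V → e e]
eeeeereeeereeeeeVVV => eeeeereeeereeeeeeeVV   [V → e e]
eeeeereeeereeeeeeeVV => eeeeereeeereeeeeeeeeV   [V → e e]
eeeeereeeereeeeeeeeeV => eeeeereeeereeeeeeeeeee   [V → e e]

S=>eSV=>eeSVV=>eeeSVVV=>eeeeSVVVV=>eeeeerVVVV=>eeeeereSeVVV=>eeeeereeSVeVVV=>eeeeereeeSVVeVVV=>eeeeereeeerVVeVVV=>eeeeereeeereeVeVVV=>eeeeereeeereeeeeVVV=>eeeeereeeereeeeeeeVV=>eeeeereeeereeeeeeeeeV=>eeeeereeeereeeeeeeeeee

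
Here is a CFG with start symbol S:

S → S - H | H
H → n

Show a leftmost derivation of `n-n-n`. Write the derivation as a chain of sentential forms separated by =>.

S => S-H   [S → S - H]
S-H => S-H-H   [S → S - H]
S-H-H => H-H-H   [S → H]
H-H-H => n-H-H   [H → n]
n-H-H => n-n-H   [H → n]
n-n-H => n-n-n   [H → n]

S => S-H => S-H-H => H-H-H => n-H-H => n-n-H => n-n-n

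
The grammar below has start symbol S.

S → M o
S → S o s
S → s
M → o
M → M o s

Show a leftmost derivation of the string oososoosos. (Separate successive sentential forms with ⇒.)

S ⇒ Sos   [S → S o s]
Sos ⇒ Sosos   [S → S o s]
Sosos ⇒ Moosos   [S → M o]
Moosos ⇒ Mosoosos   [M → M o s]
Mosoosos ⇒ Mososoosos   [M → M o s]
Mososoosos ⇒ oososoosos   [M → o]

S ⇒ Sos ⇒ Sosos ⇒ Moosos ⇒ Mosoosos ⇒ Mososoosos ⇒ oososoosos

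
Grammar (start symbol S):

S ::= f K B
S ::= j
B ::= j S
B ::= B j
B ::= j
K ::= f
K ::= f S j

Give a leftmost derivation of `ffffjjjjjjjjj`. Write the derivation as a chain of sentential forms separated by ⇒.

S ⇒ fKB   [S ::= f K B]
fKB ⇒ ffSjB   [K ::= f S j]
ffSjB ⇒ fffKBjB   [S ::= f K B]
fffKBjB ⇒ ffffSjBjB   [K ::= f S j]
ffffSjBjB ⇒ ffffjjBjB   [S ::= j]
ffffjjBjB ⇒ ffffjjBjjB   [B ::= B j]
ffffjjBjjB ⇒ ffffjjBjjjB   [B ::= B j]
ffffjjBjjjB ⇒ ffffjjBjjjjB   [B ::= B j]
ffffjjBjjjjB ⇒ ffffjjjjjjjB   [B ::= j]
ffffjjjjjjjB ⇒ ffffjjjjjjjjS   [B ::= j S]
ffffjjjjjjjjS ⇒ ffffjjjjjjjjj   [S ::= j]

S ⇒ fKB ⇒ ffSjB ⇒ fffKBjB ⇒ ffffSjBjB ⇒ ffffjjBjB ⇒ ffffjjBjjB ⇒ ffffjjBjjjB ⇒ ffffjjBjjjjB ⇒ ffffjjjjjjjB ⇒ ffffjjjjjjjjS ⇒ ffffjjjjjjjjj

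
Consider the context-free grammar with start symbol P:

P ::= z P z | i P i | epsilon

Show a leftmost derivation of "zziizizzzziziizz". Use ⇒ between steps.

P ⇒ zPz ⇒ zzPzz ⇒ zziPizz ⇒ zziiPiizz ⇒ zziizPziizz ⇒ zziiziPiziizz ⇒ zziizizPziziizz ⇒ zziizizzPzziziizz ⇒ zziizizzzziziizz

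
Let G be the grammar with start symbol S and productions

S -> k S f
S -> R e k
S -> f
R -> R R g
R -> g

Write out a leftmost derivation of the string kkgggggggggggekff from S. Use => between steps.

S=>kSf=>kkSff=>kkRekff=>kkRRgekff=>kkRRgRgekff=>kkgRgRgekff=>kkgRRggRgekff=>kkgRRgRggRgekff=>kkgRRgRgRggRgekff=>kkggRgRgRggRgekff=>kkggggRgRggRgekff=>kkggggggRggRgekff=>kkgggggggggRgekff=>kkgggggggggggekff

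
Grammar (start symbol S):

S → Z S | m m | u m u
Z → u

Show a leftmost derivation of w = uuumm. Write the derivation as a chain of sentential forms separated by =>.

S => ZS => uS => uZS => uuS => uuZS => uuuS => uuumm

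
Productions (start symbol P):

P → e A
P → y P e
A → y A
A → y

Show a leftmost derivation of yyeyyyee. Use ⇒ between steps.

P ⇒ yPe ⇒ yyPee ⇒ yyeAee ⇒ yyeyAee ⇒ yyeyyAee ⇒ yyeyyyee

P ⇒ yPe   [P → y P e]
yPe ⇒ yyPee   [P → y P e]
yyPee ⇒ yyeAee   [P → e A]
yyeAee ⇒ yyeyAee   [A → y A]
yyeyAee ⇒ yyeyyAee   [A → y A]
yyeyyAee ⇒ yyeyyyee   [A → y]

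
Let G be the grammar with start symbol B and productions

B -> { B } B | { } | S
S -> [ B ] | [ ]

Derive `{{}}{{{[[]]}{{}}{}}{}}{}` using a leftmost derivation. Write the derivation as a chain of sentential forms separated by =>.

B => {B}B   [B -> { B } B]
{B}B => {{}}B   [B -> { }]
{{}}B => {{}}{B}B   [B -> { B } B]
{{}}{B}B => {{}}{{B}B}B   [B -> { B } B]
{{}}{{B}B}B => {{}}{{{B}B}B}B   [B -> { B } B]
{{}}{{{B}B}B}B => {{}}{{{S}B}B}B   [B -> S]
{{}}{{{S}B}B}B => {{}}{{{[B]}B}B}B   [S -> [ B ]]
{{}}{{{[B]}B}B}B => {{}}{{{[S]}B}B}B   [B -> S]
{{}}{{{[S]}B}B}B => {{}}{{{[[]]}B}B}B   [S -> [ ]]
{{}}{{{[[]]}B}B}B => {{}}{{{[[]]}{B}B}B}B   [B -> { B } B]
{{}}{{{[[]]}{B}B}B}B => {{}}{{{[[]]}{{}}B}B}B   [B -> { }]
{{}}{{{[[]]}{{}}B}B}B => {{}}{{{[[]]}{{}}{}}B}B   [B -> { }]
{{}}{{{[[]]}{{}}{}}B}B => {{}}{{{[[]]}{{}}{}}{}}B   [B -> { }]
{{}}{{{[[]]}{{}}{}}{}}B => {{}}{{{[[]]}{{}}{}}{}}{}   [B -> { }]

B => {B}B => {{}}B => {{}}{B}B => {{}}{{B}B}B => {{}}{{{B}B}B}B => {{}}{{{S}B}B}B => {{}}{{{[B]}B}B}B => {{}}{{{[S]}B}B}B => {{}}{{{[[]]}B}B}B => {{}}{{{[[]]}{B}B}B}B => {{}}{{{[[]]}{{}}B}B}B => {{}}{{{[[]]}{{}}{}}B}B => {{}}{{{[[]]}{{}}{}}{}}B => {{}}{{{[[]]}{{}}{}}{}}{}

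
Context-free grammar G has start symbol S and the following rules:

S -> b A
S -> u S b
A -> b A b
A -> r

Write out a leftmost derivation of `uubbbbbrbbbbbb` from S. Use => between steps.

S=>uSb=>uuSbb=>uubAbb=>uubbAbbb=>uubbbAbbbb=>uubbbbAbbbbb=>uubbbbbAbbbbbb=>uubbbbbrbbbbbb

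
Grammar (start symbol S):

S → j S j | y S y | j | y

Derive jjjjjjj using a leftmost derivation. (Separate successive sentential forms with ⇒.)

S⇒jSj⇒jjSjj⇒jjjSjjj⇒jjjjjjj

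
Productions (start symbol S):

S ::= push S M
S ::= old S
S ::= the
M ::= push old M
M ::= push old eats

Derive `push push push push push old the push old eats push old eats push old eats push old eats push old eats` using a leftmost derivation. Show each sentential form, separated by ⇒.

S ⇒ push S M   [S ::= push S M]
push S M ⇒ push push S M M   [S ::= push S M]
push push S M M ⇒ push push push S M M M   [S ::= push S M]
push push push S M M M ⇒ push push push push S M M M M   [S ::= push S M]
push push push push S M M M M ⇒ push push push push push S M M M M M   [S ::= push S M]
push push push push push S M M M M M ⇒ push push push push push old S M M M M M   [S ::= old S]
push push push push push old S M M M M M ⇒ push push push push push old the M M M M M   [S ::= the]
push push push push push old the M M M M M ⇒ push push push push push old the push old eats M M M M   [M ::= push old eats]
push push push push push old the push old eats M M M M ⇒ push push push push push old the push old eats push old eats M M M   [M ::= push old eats]
push push push push push old the push old eats push old eats M M M ⇒ push push push push push old the push old eats push old eats push old eats M M   [M ::= push old eats]
push push push push push old the push old eats push old eats push old eats M M ⇒ push push push push push old the push old eats push old eats push old eats push old eats M   [M ::= push old eats]
push push push push push old the push old eats push old eats push old eats push old eats M ⇒ push push push push push old the push old eats push old eats push old eats push old eats push old eats   [M ::= push old eats]

S ⇒ push S M ⇒ push push S M M ⇒ push push push S M M M ⇒ push push push push S M M M M ⇒ push push push push push S M M M M M ⇒ push push push push push old S M M M M M ⇒ push push push push push old the M M M M M ⇒ push push push push push old the push old eats M M M M ⇒ push push push push push old the push old eats push old eats M M M ⇒ push push push push push old the push old eats push old eats push old eats M M ⇒ push push push push push old the push old eats push old eats push old eats push old eats M ⇒ push push push push push old the push old eats push old eats push old eats push old eats push old eats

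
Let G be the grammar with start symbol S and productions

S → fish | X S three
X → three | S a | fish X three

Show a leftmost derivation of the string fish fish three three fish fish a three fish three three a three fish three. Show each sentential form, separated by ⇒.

S ⇒ X S three ⇒ fish X three S three ⇒ fish S a three S three ⇒ fish X S three a three S three ⇒ fish fish X three S three a three S three ⇒ fish fish three three S three a three S three ⇒ fish fish three three X S three three a three S three ⇒ fish fish three three fish X three S three three a three S three ⇒ fish fish three three fish S a three S three three a three S three ⇒ fish fish three three fish fish a three S three three a three S three ⇒ fish fish three three fish fish a three fish three three a three S three ⇒ fish fish three three fish fish a three fish three three a three fish three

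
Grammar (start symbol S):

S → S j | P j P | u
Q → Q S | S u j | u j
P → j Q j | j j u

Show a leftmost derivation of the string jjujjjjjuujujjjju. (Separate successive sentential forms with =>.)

S => PjP   [S → P j P]
PjP => jQjjP   [P → j Q j]
jQjjP => jQSjjP   [Q → Q S]
jQSjjP => jSujSjjP   [Q → S u j]
jSujSjjP => jPjPujSjjP   [S → P j P]
jPjPujSjjP => jjQjjPujSjjP   [P → j Q j]
jjQjjPujSjjP => jjujjjPujSjjP   [Q → u j]
jjujjjPujSjjP => jjujjjjjuujSjjP   [P → j j u]
jjujjjjjuujSjjP => jjujjjjjuujujjP   [S → u]
jjujjjjjuujujjP => jjujjjjjuujujjjju   [P → j j u]

S => PjP => jQjjP => jQSjjP => jSujSjjP => jPjPujSjjP => jjQjjPujSjjP => jjujjjPujSjjP => jjujjjjjuujSjjP => jjujjjjjuujujjP => jjujjjjjuujujjjju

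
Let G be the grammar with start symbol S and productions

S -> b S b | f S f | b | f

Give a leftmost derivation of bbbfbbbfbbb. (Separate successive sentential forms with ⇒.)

S ⇒ bSb ⇒ bbSbb ⇒ bbbSbbb ⇒ bbbfSfbbb ⇒ bbbfbSbfbbb ⇒ bbbfbbbfbbb

S ⇒ bSb   [S -> b S b]
bSb ⇒ bbSbb   [S -> b S b]
bbSbb ⇒ bbbSbbb   [S -> b S b]
bbbSbbb ⇒ bbbfSfbbb   [S -> f S f]
bbbfSfbbb ⇒ bbbfbSbfbbb   [S -> b S b]
bbbfbSbfbbb ⇒ bbbfbbbfbbb   [S -> b]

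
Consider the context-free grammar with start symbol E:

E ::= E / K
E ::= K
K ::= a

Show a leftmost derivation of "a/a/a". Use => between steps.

E => E/K   [E ::= E / K]
E/K => E/K/K   [E ::= E / K]
E/K/K => K/K/K   [E ::= K]
K/K/K => a/K/K   [K ::= a]
a/K/K => a/a/K   [K ::= a]
a/a/K => a/a/a   [K ::= a]

E => E/K => E/K/K => K/K/K => a/K/K => a/a/K => a/a/a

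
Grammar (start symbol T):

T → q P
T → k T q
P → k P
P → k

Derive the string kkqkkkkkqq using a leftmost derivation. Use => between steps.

T => kTq => kkTqq => kkqPqq => kkqkPqq => kkqkkPqq => kkqkkkPqq => kkqkkkkPqq => kkqkkkkkqq

T => kTq   [T → k T q]
kTq => kkTqq   [T → k T q]
kkTqq => kkqPqq   [T → q P]
kkqPqq => kkqkPqq   [P → k P]
kkqkPqq => kkqkkPqq   [P → k P]
kkqkkPqq => kkqkkkPqq   [P → k P]
kkqkkkPqq => kkqkkkkPqq   [P → k P]
kkqkkkkPqq => kkqkkkkkqq   [P → k]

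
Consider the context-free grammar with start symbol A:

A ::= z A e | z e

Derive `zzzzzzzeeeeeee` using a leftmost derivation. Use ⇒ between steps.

A⇒zAe⇒zzAee⇒zzzAeee⇒zzzzAeeee⇒zzzzzAeeeee⇒zzzzzzAeeeeee⇒zzzzzzzeeeeeee

A ⇒ zAe   [A ::= z A e]
zAe ⇒ zzAee   [A ::= z A e]
zzAee ⇒ zzzAeee   [A ::= z A e]
zzzAeee ⇒ zzzzAeeee   [A ::= z A e]
zzzzAeeee ⇒ zzzzzAeeeee   [A ::= z A e]
zzzzzAeeeee ⇒ zzzzzzAeeeeee   [A ::= z A e]
zzzzzzAeeeeee ⇒ zzzzzzzeeeeeee   [A ::= z e]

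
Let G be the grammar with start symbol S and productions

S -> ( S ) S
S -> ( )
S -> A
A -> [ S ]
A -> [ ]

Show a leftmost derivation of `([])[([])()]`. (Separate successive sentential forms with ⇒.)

S ⇒ (S)S ⇒ (A)S ⇒ ([])S ⇒ ([])A ⇒ ([])[S] ⇒ ([])[(S)S] ⇒ ([])[(A)S] ⇒ ([])[([])S] ⇒ ([])[([])()]

S ⇒ (S)S   [S -> ( S ) S]
(S)S ⇒ (A)S   [S -> A]
(A)S ⇒ ([])S   [A -> [ ]]
([])S ⇒ ([])A   [S -> A]
([])A ⇒ ([])[S]   [A -> [ S ]]
([])[S] ⇒ ([])[(S)S]   [S -> ( S ) S]
([])[(S)S] ⇒ ([])[(A)S]   [S -> A]
([])[(A)S] ⇒ ([])[([])S]   [A -> [ ]]
([])[([])S] ⇒ ([])[([])()]   [S -> ( )]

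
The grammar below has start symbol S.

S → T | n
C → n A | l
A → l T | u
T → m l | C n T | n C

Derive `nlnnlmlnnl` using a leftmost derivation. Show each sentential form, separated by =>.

S=>T=>CnT=>nAnT=>nlTnT=>nlnCnT=>nlnnAnT=>nlnnlTnT=>nlnnlmlnT=>nlnnlmlnnC=>nlnnlmlnnl

S => T   [S → T]
T => CnT   [T → C n T]
CnT => nAnT   [C → n A]
nAnT => nlTnT   [A → l T]
nlTnT => nlnCnT   [T → n C]
nlnCnT => nlnnAnT   [C → n A]
nlnnAnT => nlnnlTnT   [A → l T]
nlnnlTnT => nlnnlmlnT   [T → m l]
nlnnlmlnT => nlnnlmlnnC   [T → n C]
nlnnlmlnnC => nlnnlmlnnl   [C → l]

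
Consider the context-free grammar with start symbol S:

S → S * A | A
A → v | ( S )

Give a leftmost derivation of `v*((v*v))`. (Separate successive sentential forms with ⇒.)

S⇒S*A⇒A*A⇒v*A⇒v*(S)⇒v*(A)⇒v*((S))⇒v*((S*A))⇒v*((A*A))⇒v*((v*A))⇒v*((v*v))

S ⇒ S*A   [S → S * A]
S*A ⇒ A*A   [S → A]
A*A ⇒ v*A   [A → v]
v*A ⇒ v*(S)   [A → ( S )]
v*(S) ⇒ v*(A)   [S → A]
v*(A) ⇒ v*((S))   [A → ( S )]
v*((S)) ⇒ v*((S*A))   [S → S * A]
v*((S*A)) ⇒ v*((A*A))   [S → A]
v*((A*A)) ⇒ v*((v*A))   [A → v]
v*((v*A)) ⇒ v*((v*v))   [A → v]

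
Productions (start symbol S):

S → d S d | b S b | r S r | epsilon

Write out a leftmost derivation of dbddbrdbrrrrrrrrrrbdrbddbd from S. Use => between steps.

S => dSd   [S → d S d]
dSd => dbSbd   [S → b S b]
dbSbd => dbdSdbd   [S → d S d]
dbdSdbd => dbddSddbd   [S → d S d]
dbddSddbd => dbddbSbddbd   [S → b S b]
dbddbSbddbd => dbddbrSrbddbd   [S → r S r]
dbddbrSrbddbd => dbddbrdSdrbddbd   [S → d S d]
dbddbrdSdrbddbd => dbddbrdbSbdrbddbd   [S → b S b]
dbddbrdbSbdrbddbd => dbddbrdbrSrbdrbddbd   [S → r S r]
dbddbrdbrSrbdrbddbd => dbddbrdbrrSrrbdrbddbd   [S → r S r]
dbddbrdbrrSrrbdrbddbd => dbddbrdbrrrSrrrbdrbddbd   [S → r S r]
dbddbrdbrrrSrrrbdrbddbd => dbddbrdbrrrrSrrrrbdrbddbd   [S → r S r]
dbddbrdbrrrrSrrrrbdrbddbd => dbddbrdbrrrrrSrrrrrbdrbddbd   [S → r S r]
dbddbrdbrrrrrSrrrrrbdrbddbd => dbddbrdbrrrrrrrrrrbdrbddbd   [S → epsilon]

S => dSd => dbSbd => dbdSdbd => dbddSddbd => dbddbSbddbd => dbddbrSrbddbd => dbddbrdSdrbddbd => dbddbrdbSbdrbddbd => dbddbrdbrSrbdrbddbd => dbddbrdbrrSrrbdrbddbd => dbddbrdbrrrSrrrbdrbddbd => dbddbrdbrrrrSrrrrbdrbddbd => dbddbrdbrrrrrSrrrrrbdrbddbd => dbddbrdbrrrrrrrrrrbdrbddbd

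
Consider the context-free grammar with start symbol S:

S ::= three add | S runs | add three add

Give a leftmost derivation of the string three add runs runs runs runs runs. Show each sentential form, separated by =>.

S => S runs => S runs runs => S runs runs runs => S runs runs runs runs => S runs runs runs runs runs => three add runs runs runs runs runs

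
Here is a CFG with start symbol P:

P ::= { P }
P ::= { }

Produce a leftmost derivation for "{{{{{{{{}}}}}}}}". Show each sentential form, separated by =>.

P=>{P}=>{{P}}=>{{{P}}}=>{{{{P}}}}=>{{{{{P}}}}}=>{{{{{{P}}}}}}=>{{{{{{{P}}}}}}}=>{{{{{{{{}}}}}}}}

P => {P}   [P ::= { P }]
{P} => {{P}}   [P ::= { P }]
{{P}} => {{{P}}}   [P ::= { P }]
{{{P}}} => {{{{P}}}}   [P ::= { P }]
{{{{P}}}} => {{{{{P}}}}}   [P ::= { P }]
{{{{{P}}}}} => {{{{{{P}}}}}}   [P ::= { P }]
{{{{{{P}}}}}} => {{{{{{{P}}}}}}}   [P ::= { P }]
{{{{{{{P}}}}}}} => {{{{{{{{}}}}}}}}   [P ::= { }]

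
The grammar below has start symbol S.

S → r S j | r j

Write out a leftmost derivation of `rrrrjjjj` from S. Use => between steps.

S => rSj   [S → r S j]
rSj => rrSjj   [S → r S j]
rrSjj => rrrSjjj   [S → r S j]
rrrSjjj => rrrrjjjj   [S → r j]

S=>rSj=>rrSjj=>rrrSjjj=>rrrrjjjj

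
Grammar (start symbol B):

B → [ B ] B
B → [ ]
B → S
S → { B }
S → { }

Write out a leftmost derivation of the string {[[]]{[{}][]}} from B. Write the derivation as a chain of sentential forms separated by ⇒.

B⇒S⇒{B}⇒{[B]B}⇒{[[]]B}⇒{[[]]S}⇒{[[]]{B}}⇒{[[]]{[B]B}}⇒{[[]]{[S]B}}⇒{[[]]{[{}]B}}⇒{[[]]{[{}][]}}

B ⇒ S   [B → S]
S ⇒ {B}   [S → { B }]
{B} ⇒ {[B]B}   [B → [ B ] B]
{[B]B} ⇒ {[[]]B}   [B → [ ]]
{[[]]B} ⇒ {[[]]S}   [B → S]
{[[]]S} ⇒ {[[]]{B}}   [S → { B }]
{[[]]{B}} ⇒ {[[]]{[B]B}}   [B → [ B ] B]
{[[]]{[B]B}} ⇒ {[[]]{[S]B}}   [B → S]
{[[]]{[S]B}} ⇒ {[[]]{[{}]B}}   [S → { }]
{[[]]{[{}]B}} ⇒ {[[]]{[{}][]}}   [B → [ ]]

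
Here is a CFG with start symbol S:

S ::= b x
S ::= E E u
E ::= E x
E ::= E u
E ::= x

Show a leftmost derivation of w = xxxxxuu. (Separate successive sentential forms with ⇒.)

S ⇒ EEu ⇒ ExEu ⇒ ExxEu ⇒ ExxxEu ⇒ xxxxEu ⇒ xxxxEuu ⇒ xxxxxuu

S ⇒ EEu   [S ::= E E u]
EEu ⇒ ExEu   [E ::= E x]
ExEu ⇒ ExxEu   [E ::= E x]
ExxEu ⇒ ExxxEu   [E ::= E x]
ExxxEu ⇒ xxxxEu   [E ::= x]
xxxxEu ⇒ xxxxEuu   [E ::= E u]
xxxxEuu ⇒ xxxxxuu   [E ::= x]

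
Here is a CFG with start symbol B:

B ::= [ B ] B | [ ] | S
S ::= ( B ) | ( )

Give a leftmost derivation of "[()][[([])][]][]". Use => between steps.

B => [B]B => [S]B => [()]B => [()][B]B => [()][[B]B]B => [()][[S]B]B => [()][[(B)]B]B => [()][[([])]B]B => [()][[([])][]]B => [()][[([])][]][]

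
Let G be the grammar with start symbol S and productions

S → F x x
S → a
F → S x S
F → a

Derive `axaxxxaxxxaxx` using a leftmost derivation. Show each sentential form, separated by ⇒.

S ⇒ Fxx ⇒ SxSxx ⇒ FxxxSxx ⇒ SxSxxxSxx ⇒ FxxxSxxxSxx ⇒ SxSxxxSxxxSxx ⇒ axSxxxSxxxSxx ⇒ axaxxxSxxxSxx ⇒ axaxxxaxxxSxx ⇒ axaxxxaxxxaxx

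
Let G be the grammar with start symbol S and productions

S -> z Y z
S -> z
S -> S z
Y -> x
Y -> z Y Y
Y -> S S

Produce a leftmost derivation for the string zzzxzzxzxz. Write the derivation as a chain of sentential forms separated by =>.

S=>zYz=>zzYYz=>zzSSYz=>zzzYzSYz=>zzzxzSYz=>zzzxzzYzYz=>zzzxzzxzYz=>zzzxzzxzxz

S => zYz   [S -> z Y z]
zYz => zzYYz   [Y -> z Y Y]
zzYYz => zzSSYz   [Y -> S S]
zzSSYz => zzzYzSYz   [S -> z Y z]
zzzYzSYz => zzzxzSYz   [Y -> x]
zzzxzSYz => zzzxzzYzYz   [S -> z Y z]
zzzxzzYzYz => zzzxzzxzYz   [Y -> x]
zzzxzzxzYz => zzzxzzxzxz   [Y -> x]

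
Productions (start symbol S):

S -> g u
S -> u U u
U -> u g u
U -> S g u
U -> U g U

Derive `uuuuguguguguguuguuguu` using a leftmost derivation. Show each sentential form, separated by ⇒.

S ⇒ uUu ⇒ uSguu ⇒ uuUuguu ⇒ uuSguuguu ⇒ uuuUuguuguu ⇒ uuuUgUuguuguu ⇒ uuuugugUuguuguu ⇒ uuuugugUgUuguuguu ⇒ uuuugugugugUuguuguu ⇒ uuuuguguguguguuguuguu

S ⇒ uUu   [S -> u U u]
uUu ⇒ uSguu   [U -> S g u]
uSguu ⇒ uuUuguu   [S -> u U u]
uuUuguu ⇒ uuSguuguu   [U -> S g u]
uuSguuguu ⇒ uuuUuguuguu   [S -> u U u]
uuuUuguuguu ⇒ uuuUgUuguuguu   [U -> U g U]
uuuUgUuguuguu ⇒ uuuugugUuguuguu   [U -> u g u]
uuuugugUuguuguu ⇒ uuuugugUgUuguuguu   [U -> U g U]
uuuugugUgUuguuguu ⇒ uuuugugugugUuguuguu   [U -> u g u]
uuuugugugugUuguuguu ⇒ uuuuguguguguguuguuguu   [U -> u g u]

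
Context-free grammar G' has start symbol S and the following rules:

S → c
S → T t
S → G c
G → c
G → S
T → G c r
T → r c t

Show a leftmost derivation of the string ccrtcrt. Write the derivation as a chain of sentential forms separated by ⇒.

S ⇒ Tt ⇒ Gcrt ⇒ Scrt ⇒ Ttcrt ⇒ Gcrtcrt ⇒ ccrtcrt

S ⇒ Tt   [S → T t]
Tt ⇒ Gcrt   [T → G c r]
Gcrt ⇒ Scrt   [G → S]
Scrt ⇒ Ttcrt   [S → T t]
Ttcrt ⇒ Gcrtcrt   [T → G c r]
Gcrtcrt ⇒ ccrtcrt   [G → c]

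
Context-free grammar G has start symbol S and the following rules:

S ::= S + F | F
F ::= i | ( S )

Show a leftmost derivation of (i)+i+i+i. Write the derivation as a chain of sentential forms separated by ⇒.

S ⇒ S+F   [S ::= S + F]
S+F ⇒ S+F+F   [S ::= S + F]
S+F+F ⇒ S+F+F+F   [S ::= S + F]
S+F+F+F ⇒ F+F+F+F   [S ::= F]
F+F+F+F ⇒ (S)+F+F+F   [F ::= ( S )]
(S)+F+F+F ⇒ (F)+F+F+F   [S ::= F]
(F)+F+F+F ⇒ (i)+F+F+F   [F ::= i]
(i)+F+F+F ⇒ (i)+i+F+F   [F ::= i]
(i)+i+F+F ⇒ (i)+i+i+F   [F ::= i]
(i)+i+i+F ⇒ (i)+i+i+i   [F ::= i]

S ⇒ S+F ⇒ S+F+F ⇒ S+F+F+F ⇒ F+F+F+F ⇒ (S)+F+F+F ⇒ (F)+F+F+F ⇒ (i)+F+F+F ⇒ (i)+i+F+F ⇒ (i)+i+i+F ⇒ (i)+i+i+i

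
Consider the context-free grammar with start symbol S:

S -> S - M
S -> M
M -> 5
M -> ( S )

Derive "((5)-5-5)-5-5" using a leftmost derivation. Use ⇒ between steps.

S ⇒ S-M   [S -> S - M]
S-M ⇒ S-M-M   [S -> S - M]
S-M-M ⇒ M-M-M   [S -> M]
M-M-M ⇒ (S)-M-M   [M -> ( S )]
(S)-M-M ⇒ (S-M)-M-M   [S -> S - M]
(S-M)-M-M ⇒ (S-M-M)-M-M   [S -> S - M]
(S-M-M)-M-M ⇒ (M-M-M)-M-M   [S -> M]
(M-M-M)-M-M ⇒ ((S)-M-M)-M-M   [M -> ( S )]
((S)-M-M)-M-M ⇒ ((M)-M-M)-M-M   [S -> M]
((M)-M-M)-M-M ⇒ ((5)-M-M)-M-M   [M -> 5]
((5)-M-M)-M-M ⇒ ((5)-5-M)-M-M   [M -> 5]
((5)-5-M)-M-M ⇒ ((5)-5-5)-M-M   [M -> 5]
((5)-5-5)-M-M ⇒ ((5)-5-5)-5-M   [M -> 5]
((5)-5-5)-5-M ⇒ ((5)-5-5)-5-5   [M -> 5]

S ⇒ S-M ⇒ S-M-M ⇒ M-M-M ⇒ (S)-M-M ⇒ (S-M)-M-M ⇒ (S-M-M)-M-M ⇒ (M-M-M)-M-M ⇒ ((S)-M-M)-M-M ⇒ ((M)-M-M)-M-M ⇒ ((5)-M-M)-M-M ⇒ ((5)-5-M)-M-M ⇒ ((5)-5-5)-M-M ⇒ ((5)-5-5)-5-M ⇒ ((5)-5-5)-5-5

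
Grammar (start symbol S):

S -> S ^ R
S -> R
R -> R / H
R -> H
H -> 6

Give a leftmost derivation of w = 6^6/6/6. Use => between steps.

S=>S^R=>R^R=>H^R=>6^R=>6^R/H=>6^R/H/H=>6^H/H/H=>6^6/H/H=>6^6/6/H=>6^6/6/6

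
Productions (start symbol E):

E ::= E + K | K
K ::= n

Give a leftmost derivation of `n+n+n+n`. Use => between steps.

E => E+K   [E ::= E + K]
E+K => E+K+K   [E ::= E + K]
E+K+K => E+K+K+K   [E ::= E + K]
E+K+K+K => K+K+K+K   [E ::= K]
K+K+K+K => n+K+K+K   [K ::= n]
n+K+K+K => n+n+K+K   [K ::= n]
n+n+K+K => n+n+n+K   [K ::= n]
n+n+n+K => n+n+n+n   [K ::= n]

E=>E+K=>E+K+K=>E+K+K+K=>K+K+K+K=>n+K+K+K=>n+n+K+K=>n+n+n+K=>n+n+n+n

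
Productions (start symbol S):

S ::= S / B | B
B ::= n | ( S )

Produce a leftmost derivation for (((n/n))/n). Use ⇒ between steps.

S ⇒ B   [S ::= B]
B ⇒ (S)   [B ::= ( S )]
(S) ⇒ (S/B)   [S ::= S / B]
(S/B) ⇒ (B/B)   [S ::= B]
(B/B) ⇒ ((S)/B)   [B ::= ( S )]
((S)/B) ⇒ ((B)/B)   [S ::= B]
((B)/B) ⇒ (((S))/B)   [B ::= ( S )]
(((S))/B) ⇒ (((S/B))/B)   [S ::= S / B]
(((S/B))/B) ⇒ (((B/B))/B)   [S ::= B]
(((B/B))/B) ⇒ (((n/B))/B)   [B ::= n]
(((n/B))/B) ⇒ (((n/n))/B)   [B ::= n]
(((n/n))/B) ⇒ (((n/n))/n)   [B ::= n]

S ⇒ B ⇒ (S) ⇒ (S/B) ⇒ (B/B) ⇒ ((S)/B) ⇒ ((B)/B) ⇒ (((S))/B) ⇒ (((S/B))/B) ⇒ (((B/B))/B) ⇒ (((n/B))/B) ⇒ (((n/n))/B) ⇒ (((n/n))/n)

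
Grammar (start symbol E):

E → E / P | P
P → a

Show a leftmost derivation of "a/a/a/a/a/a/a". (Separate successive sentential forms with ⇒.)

E ⇒ E/P ⇒ E/P/P ⇒ E/P/P/P ⇒ E/P/P/P/P ⇒ E/P/P/P/P/P ⇒ E/P/P/P/P/P/P ⇒ P/P/P/P/P/P/P ⇒ a/P/P/P/P/P/P ⇒ a/a/P/P/P/P/P ⇒ a/a/a/P/P/P/P ⇒ a/a/a/a/P/P/P ⇒ a/a/a/a/a/P/P ⇒ a/a/a/a/a/a/P ⇒ a/a/a/a/a/a/a

E ⇒ E/P   [E → E / P]
E/P ⇒ E/P/P   [E → E / P]
E/P/P ⇒ E/P/P/P   [E → E / P]
E/P/P/P ⇒ E/P/P/P/P   [E → E / P]
E/P/P/P/P ⇒ E/P/P/P/P/P   [E → E / P]
E/P/P/P/P/P ⇒ E/P/P/P/P/P/P   [E → E / P]
E/P/P/P/P/P/P ⇒ P/P/P/P/P/P/P   [E → P]
P/P/P/P/P/P/P ⇒ a/P/P/P/P/P/P   [P → a]
a/P/P/P/P/P/P ⇒ a/a/P/P/P/P/P   [P → a]
a/a/P/P/P/P/P ⇒ a/a/a/P/P/P/P   [P → a]
a/a/a/P/P/P/P ⇒ a/a/a/a/P/P/P   [P → a]
a/a/a/a/P/P/P ⇒ a/a/a/a/a/P/P   [P → a]
a/a/a/a/a/P/P ⇒ a/a/a/a/a/a/P   [P → a]
a/a/a/a/a/a/P ⇒ a/a/a/a/a/a/a   [P → a]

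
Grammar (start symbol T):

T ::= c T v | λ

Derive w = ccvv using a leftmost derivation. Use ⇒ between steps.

T ⇒ cTv   [T ::= c T v]
cTv ⇒ ccTvv   [T ::= c T v]
ccTvv ⇒ ccvv   [T ::= λ]

T ⇒ cTv ⇒ ccTvv ⇒ ccvv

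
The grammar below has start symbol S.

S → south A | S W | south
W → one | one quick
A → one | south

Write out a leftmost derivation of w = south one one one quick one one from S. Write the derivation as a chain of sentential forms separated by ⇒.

S ⇒ S W ⇒ S W W ⇒ S W W W ⇒ S W W W W ⇒ south A W W W W ⇒ south one W W W W ⇒ south one one W W W ⇒ south one one one quick W W ⇒ south one one one quick one W ⇒ south one one one quick one one

S ⇒ S W   [S → S W]
S W ⇒ S W W   [S → S W]
S W W ⇒ S W W W   [S → S W]
S W W W ⇒ S W W W W   [S → S W]
S W W W W ⇒ south A W W W W   [S → south A]
south A W W W W ⇒ south one W W W W   [A → one]
south one W W W W ⇒ south one one W W W   [W → one]
south one one W W W ⇒ south one one one quick W W   [W → one quick]
south one one one quick W W ⇒ south one one one quick one W   [W → one]
south one one one quick one W ⇒ south one one one quick one one   [W → one]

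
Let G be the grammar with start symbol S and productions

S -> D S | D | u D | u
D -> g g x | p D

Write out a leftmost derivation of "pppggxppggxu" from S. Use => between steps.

S=>DS=>pDS=>ppDS=>pppDS=>pppggxS=>pppggxDS=>pppggxpDS=>pppggxppDS=>pppggxppggxS=>pppggxppggxu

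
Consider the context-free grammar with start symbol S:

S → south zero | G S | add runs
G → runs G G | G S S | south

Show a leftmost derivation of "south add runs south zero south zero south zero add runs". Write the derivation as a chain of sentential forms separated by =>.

S => G S   [S → G S]
G S => G S S S   [G → G S S]
G S S S => G S S S S S   [G → G S S]
G S S S S S => south S S S S S   [G → south]
south S S S S S => south add runs S S S S   [S → add runs]
south add runs S S S S => south add runs south zero S S S   [S → south zero]
south add runs south zero S S S => south add runs south zero south zero S S   [S → south zero]
south add runs south zero south zero S S => south add runs south zero south zero south zero S   [S → south zero]
south add runs south zero south zero south zero S => south add runs south zero south zero south zero add runs   [S → add runs]

S => G S => G S S S => G S S S S S => south S S S S S => south add runs S S S S => south add runs south zero S S S => south add runs south zero south zero S S => south add runs south zero south zero south zero S => south add runs south zero south zero south zero add runs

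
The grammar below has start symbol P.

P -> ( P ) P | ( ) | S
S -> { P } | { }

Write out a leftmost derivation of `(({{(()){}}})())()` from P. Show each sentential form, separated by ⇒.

P ⇒ (P)P ⇒ ((P)P)P ⇒ ((S)P)P ⇒ (({P})P)P ⇒ (({S})P)P ⇒ (({{P}})P)P ⇒ (({{(P)P}})P)P ⇒ (({{(())P}})P)P ⇒ (({{(())S}})P)P ⇒ (({{(()){}}})P)P ⇒ (({{(()){}}})())P ⇒ (({{(()){}}})())()

P ⇒ (P)P   [P -> ( P ) P]
(P)P ⇒ ((P)P)P   [P -> ( P ) P]
((P)P)P ⇒ ((S)P)P   [P -> S]
((S)P)P ⇒ (({P})P)P   [S -> { P }]
(({P})P)P ⇒ (({S})P)P   [P -> S]
(({S})P)P ⇒ (({{P}})P)P   [S -> { P }]
(({{P}})P)P ⇒ (({{(P)P}})P)P   [P -> ( P ) P]
(({{(P)P}})P)P ⇒ (({{(())P}})P)P   [P -> ( )]
(({{(())P}})P)P ⇒ (({{(())S}})P)P   [P -> S]
(({{(())S}})P)P ⇒ (({{(()){}}})P)P   [S -> { }]
(({{(()){}}})P)P ⇒ (({{(()){}}})())P   [P -> ( )]
(({{(()){}}})())P ⇒ (({{(()){}}})())()   [P -> ( )]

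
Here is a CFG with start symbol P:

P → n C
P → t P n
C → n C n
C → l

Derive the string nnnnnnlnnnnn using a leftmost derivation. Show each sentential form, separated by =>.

P => nC   [P → n C]
nC => nnCn   [C → n C n]
nnCn => nnnCnn   [C → n C n]
nnnCnn => nnnnCnnn   [C → n C n]
nnnnCnnn => nnnnnCnnnn   [C → n C n]
nnnnnCnnnn => nnnnnnCnnnnn   [C → n C n]
nnnnnnCnnnnn => nnnnnnlnnnnn   [C → l]

P => nC => nnCn => nnnCnn => nnnnCnnn => nnnnnCnnnn => nnnnnnCnnnnn => nnnnnnlnnnnn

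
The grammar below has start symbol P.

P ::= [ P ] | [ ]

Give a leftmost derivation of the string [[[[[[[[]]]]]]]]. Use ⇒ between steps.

P⇒[P]⇒[[P]]⇒[[[P]]]⇒[[[[P]]]]⇒[[[[[P]]]]]⇒[[[[[[P]]]]]]⇒[[[[[[[P]]]]]]]⇒[[[[[[[[]]]]]]]]

P ⇒ [P]   [P ::= [ P ]]
[P] ⇒ [[P]]   [P ::= [ P ]]
[[P]] ⇒ [[[P]]]   [P ::= [ P ]]
[[[P]]] ⇒ [[[[P]]]]   [P ::= [ P ]]
[[[[P]]]] ⇒ [[[[[P]]]]]   [P ::= [ P ]]
[[[[[P]]]]] ⇒ [[[[[[P]]]]]]   [P ::= [ P ]]
[[[[[[P]]]]]] ⇒ [[[[[[[P]]]]]]]   [P ::= [ P ]]
[[[[[[[P]]]]]]] ⇒ [[[[[[[[]]]]]]]]   [P ::= [ ]]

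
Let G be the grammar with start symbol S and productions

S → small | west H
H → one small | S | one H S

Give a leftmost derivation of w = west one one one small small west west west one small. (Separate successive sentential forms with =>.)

S => west H => west one H S => west one one H S S => west one one one small S S => west one one one small small S => west one one one small small west H => west one one one small small west S => west one one one small small west west H => west one one one small small west west S => west one one one small small west west west H => west one one one small small west west west one small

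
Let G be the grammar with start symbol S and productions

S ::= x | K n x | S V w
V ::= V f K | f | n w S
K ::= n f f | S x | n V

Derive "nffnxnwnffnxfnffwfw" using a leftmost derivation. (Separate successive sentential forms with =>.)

S => SVw => SVwVw => KnxVwVw => nffnxVwVw => nffnxVfKwVw => nffnxnwSfKwVw => nffnxnwKnxfKwVw => nffnxnwnffnxfKwVw => nffnxnwnffnxfnffwVw => nffnxnwnffnxfnffwfw

S => SVw   [S ::= S V w]
SVw => SVwVw   [S ::= S V w]
SVwVw => KnxVwVw   [S ::= K n x]
KnxVwVw => nffnxVwVw   [K ::= n f f]
nffnxVwVw => nffnxVfKwVw   [V ::= V f K]
nffnxVfKwVw => nffnxnwSfKwVw   [V ::= n w S]
nffnxnwSfKwVw => nffnxnwKnxfKwVw   [S ::= K n x]
nffnxnwKnxfKwVw => nffnxnwnffnxfKwVw   [K ::= n f f]
nffnxnwnffnxfKwVw => nffnxnwnffnxfnffwVw   [K ::= n f f]
nffnxnwnffnxfnffwVw => nffnxnwnffnxfnffwfw   [V ::= f]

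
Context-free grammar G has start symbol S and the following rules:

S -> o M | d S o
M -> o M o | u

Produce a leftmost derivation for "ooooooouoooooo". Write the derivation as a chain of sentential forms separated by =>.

S => oM => ooMo => oooMoo => ooooMooo => oooooMoooo => ooooooMooooo => oooooooMoooooo => ooooooouoooooo

S => oM   [S -> o M]
oM => ooMo   [M -> o M o]
ooMo => oooMoo   [M -> o M o]
oooMoo => ooooMooo   [M -> o M o]
ooooMooo => oooooMoooo   [M -> o M o]
oooooMoooo => ooooooMooooo   [M -> o M o]
ooooooMooooo => oooooooMoooooo   [M -> o M o]
oooooooMoooooo => ooooooouoooooo   [M -> u]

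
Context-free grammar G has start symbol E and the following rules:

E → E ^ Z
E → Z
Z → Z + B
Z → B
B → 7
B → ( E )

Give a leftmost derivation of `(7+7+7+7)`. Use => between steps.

E => Z => B => (E) => (Z) => (Z+B) => (Z+B+B) => (Z+B+B+B) => (B+B+B+B) => (7+B+B+B) => (7+7+B+B) => (7+7+7+B) => (7+7+7+7)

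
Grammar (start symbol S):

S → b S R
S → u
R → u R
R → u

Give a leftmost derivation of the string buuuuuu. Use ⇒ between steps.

S ⇒ bSR   [S → b S R]
bSR ⇒ buR   [S → u]
buR ⇒ buuR   [R → u R]
buuR ⇒ buuuR   [R → u R]
buuuR ⇒ buuuuR   [R → u R]
buuuuR ⇒ buuuuuR   [R → u R]
buuuuuR ⇒ buuuuuu   [R → u]

S⇒bSR⇒buR⇒buuR⇒buuuR⇒buuuuR⇒buuuuuR⇒buuuuuu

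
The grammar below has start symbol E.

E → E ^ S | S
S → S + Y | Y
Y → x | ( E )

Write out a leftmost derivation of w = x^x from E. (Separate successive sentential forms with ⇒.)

E ⇒ E^S ⇒ S^S ⇒ Y^S ⇒ x^S ⇒ x^Y ⇒ x^x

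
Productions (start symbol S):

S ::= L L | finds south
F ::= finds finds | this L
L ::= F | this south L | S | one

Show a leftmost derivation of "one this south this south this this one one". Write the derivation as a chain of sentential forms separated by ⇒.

S ⇒ L L ⇒ S L ⇒ L L L ⇒ one L L ⇒ one this south L L ⇒ one this south this south L L ⇒ one this south this south F L ⇒ one this south this south this L L ⇒ one this south this south this F L ⇒ one this south this south this this L L ⇒ one this south this south this this one L ⇒ one this south this south this this one one

S ⇒ L L   [S ::= L L]
L L ⇒ S L   [L ::= S]
S L ⇒ L L L   [S ::= L L]
L L L ⇒ one L L   [L ::= one]
one L L ⇒ one this south L L   [L ::= this south L]
one this south L L ⇒ one this south this south L L   [L ::= this south L]
one this south this south L L ⇒ one this south this south F L   [L ::= F]
one this south this south F L ⇒ one this south this south this L L   [F ::= this L]
one this south this south this L L ⇒ one this south this south this F L   [L ::= F]
one this south this south this F L ⇒ one this south this south this this L L   [F ::= this L]
one this south this south this this L L ⇒ one this south this south this this one L   [L ::= one]
one this south this south this this one L ⇒ one this south this south this this one one   [L ::= one]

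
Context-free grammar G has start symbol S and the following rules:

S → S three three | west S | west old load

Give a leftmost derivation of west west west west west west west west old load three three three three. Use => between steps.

S => west S   [S → west S]
west S => west west S   [S → west S]
west west S => west west west S   [S → west S]
west west west S => west west west west S   [S → west S]
west west west west S => west west west west S three three   [S → S three three]
west west west west S three three => west west west west west S three three   [S → west S]
west west west west west S three three => west west west west west west S three three   [S → west S]
west west west west west west S three three => west west west west west west west S three three   [S → west S]
west west west west west west west S three three => west west west west west west west S three three three three   [S → S three three]
west west west west west west west S three three three three => west west west west west west west west old load three three three three   [S → west old load]

S => west S => west west S => west west west S => west west west west S => west west west west S three three => west west west west west S three three => west west west west west west S three three => west west west west west west west S three three => west west west west west west west S three three three three => west west west west west west west west old load three three three three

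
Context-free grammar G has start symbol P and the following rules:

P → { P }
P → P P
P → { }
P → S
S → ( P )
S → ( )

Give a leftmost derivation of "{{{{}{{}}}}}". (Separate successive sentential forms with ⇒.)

P⇒{P}⇒{{P}}⇒{{{P}}}⇒{{{PP}}}⇒{{{{}P}}}⇒{{{{}{P}}}}⇒{{{{}{{}}}}}

P ⇒ {P}   [P → { P }]
{P} ⇒ {{P}}   [P → { P }]
{{P}} ⇒ {{{P}}}   [P → { P }]
{{{P}}} ⇒ {{{PP}}}   [P → P P]
{{{PP}}} ⇒ {{{{}P}}}   [P → { }]
{{{{}P}}} ⇒ {{{{}{P}}}}   [P → { P }]
{{{{}{P}}}} ⇒ {{{{}{{}}}}}   [P → { }]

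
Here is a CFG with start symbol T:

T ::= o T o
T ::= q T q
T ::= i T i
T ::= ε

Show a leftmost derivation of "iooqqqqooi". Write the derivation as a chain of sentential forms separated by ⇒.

T ⇒ iTi ⇒ ioToi ⇒ iooTooi ⇒ iooqTqooi ⇒ iooqqTqqooi ⇒ iooqqqqooi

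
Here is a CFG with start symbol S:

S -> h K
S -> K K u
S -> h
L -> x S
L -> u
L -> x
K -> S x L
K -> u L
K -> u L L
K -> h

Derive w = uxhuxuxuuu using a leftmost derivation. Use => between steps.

S => KKu => uLLKu => uxSLKu => uxKKuLKu => uxhKuLKu => uxhuLuLKu => uxhuxuLKu => uxhuxuxKu => uxhuxuxuLu => uxhuxuxuuu

S => KKu   [S -> K K u]
KKu => uLLKu   [K -> u L L]
uLLKu => uxSLKu   [L -> x S]
uxSLKu => uxKKuLKu   [S -> K K u]
uxKKuLKu => uxhKuLKu   [K -> h]
uxhKuLKu => uxhuLuLKu   [K -> u L]
uxhuLuLKu => uxhuxuLKu   [L -> x]
uxhuxuLKu => uxhuxuxKu   [L -> x]
uxhuxuxKu => uxhuxuxuLu   [K -> u L]
uxhuxuxuLu => uxhuxuxuuu   [L -> u]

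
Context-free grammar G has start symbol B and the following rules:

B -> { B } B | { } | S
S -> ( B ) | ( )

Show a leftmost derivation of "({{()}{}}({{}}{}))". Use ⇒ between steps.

B ⇒ S ⇒ (B) ⇒ ({B}B) ⇒ ({{B}B}B) ⇒ ({{S}B}B) ⇒ ({{()}B}B) ⇒ ({{()}{}}B) ⇒ ({{()}{}}S) ⇒ ({{()}{}}(B)) ⇒ ({{()}{}}({B}B)) ⇒ ({{()}{}}({{}}B)) ⇒ ({{()}{}}({{}}{}))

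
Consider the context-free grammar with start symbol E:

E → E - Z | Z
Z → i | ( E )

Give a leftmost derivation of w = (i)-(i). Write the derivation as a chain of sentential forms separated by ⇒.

E ⇒ E-Z   [E → E - Z]
E-Z ⇒ Z-Z   [E → Z]
Z-Z ⇒ (E)-Z   [Z → ( E )]
(E)-Z ⇒ (Z)-Z   [E → Z]
(Z)-Z ⇒ (i)-Z   [Z → i]
(i)-Z ⇒ (i)-(E)   [Z → ( E )]
(i)-(E) ⇒ (i)-(Z)   [E → Z]
(i)-(Z) ⇒ (i)-(i)   [Z → i]

E ⇒ E-Z ⇒ Z-Z ⇒ (E)-Z ⇒ (Z)-Z ⇒ (i)-Z ⇒ (i)-(E) ⇒ (i)-(Z) ⇒ (i)-(i)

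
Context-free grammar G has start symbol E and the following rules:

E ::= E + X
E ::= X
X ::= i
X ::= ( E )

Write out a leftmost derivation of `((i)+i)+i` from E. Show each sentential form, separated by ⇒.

E ⇒ E+X ⇒ X+X ⇒ (E)+X ⇒ (E+X)+X ⇒ (X+X)+X ⇒ ((E)+X)+X ⇒ ((X)+X)+X ⇒ ((i)+X)+X ⇒ ((i)+i)+X ⇒ ((i)+i)+i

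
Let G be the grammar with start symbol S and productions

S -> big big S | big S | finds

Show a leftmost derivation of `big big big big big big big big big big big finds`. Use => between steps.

S => big S => big big S => big big big S => big big big big big S => big big big big big big S => big big big big big big big big S => big big big big big big big big big big S => big big big big big big big big big big big S => big big big big big big big big big big big finds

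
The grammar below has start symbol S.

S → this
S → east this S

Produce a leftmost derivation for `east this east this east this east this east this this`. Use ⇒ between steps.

S ⇒ east this S ⇒ east this east this S ⇒ east this east this east this S ⇒ east this east this east this east this S ⇒ east this east this east this east this east this S ⇒ east this east this east this east this east this this

S ⇒ east this S   [S → east this S]
east this S ⇒ east this east this S   [S → east this S]
east this east this S ⇒ east this east this east this S   [S → east this S]
east this east this east this S ⇒ east this east this east this east this S   [S → east this S]
east this east this east this east this S ⇒ east this east this east this east this east this S   [S → east this S]
east this east this east this east this east this S ⇒ east this east this east this east this east this this   [S → this]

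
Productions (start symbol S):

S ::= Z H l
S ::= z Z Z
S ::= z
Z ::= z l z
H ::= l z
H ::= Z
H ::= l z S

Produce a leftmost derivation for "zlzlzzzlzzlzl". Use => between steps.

S => ZHl => zlzHl => zlzlzSl => zlzlzzZZl => zlzlzzzlzZl => zlzlzzzlzzlzl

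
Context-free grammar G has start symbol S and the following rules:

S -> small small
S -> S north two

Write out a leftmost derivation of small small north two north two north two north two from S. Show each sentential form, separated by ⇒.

S ⇒ S north two ⇒ S north two north two ⇒ S north two north two north two ⇒ S north two north two north two north two ⇒ small small north two north two north two north two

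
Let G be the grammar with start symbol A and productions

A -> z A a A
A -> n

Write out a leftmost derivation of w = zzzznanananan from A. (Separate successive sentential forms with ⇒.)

A ⇒ zAaA ⇒ zzAaAaA ⇒ zzzAaAaAaA ⇒ zzzzAaAaAaAaA ⇒ zzzznaAaAaAaA ⇒ zzzznanaAaAaA ⇒ zzzznananaAaA ⇒ zzzznanananaA ⇒ zzzznanananan

A ⇒ zAaA   [A -> z A a A]
zAaA ⇒ zzAaAaA   [A -> z A a A]
zzAaAaA ⇒ zzzAaAaAaA   [A -> z A a A]
zzzAaAaAaA ⇒ zzzzAaAaAaAaA   [A -> z A a A]
zzzzAaAaAaAaA ⇒ zzzznaAaAaAaA   [A -> n]
zzzznaAaAaAaA ⇒ zzzznanaAaAaA   [A -> n]
zzzznanaAaAaA ⇒ zzzznananaAaA   [A -> n]
zzzznananaAaA ⇒ zzzznanananaA   [A -> n]
zzzznanananaA ⇒ zzzznanananan   [A -> n]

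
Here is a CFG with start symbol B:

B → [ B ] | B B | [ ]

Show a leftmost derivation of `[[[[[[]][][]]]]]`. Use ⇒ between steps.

B ⇒ [B] ⇒ [[B]] ⇒ [[[B]]] ⇒ [[[[B]]]] ⇒ [[[[BB]]]] ⇒ [[[[[B]B]]]] ⇒ [[[[[[]]B]]]] ⇒ [[[[[[]]BB]]]] ⇒ [[[[[[]][]B]]]] ⇒ [[[[[[]][][]]]]]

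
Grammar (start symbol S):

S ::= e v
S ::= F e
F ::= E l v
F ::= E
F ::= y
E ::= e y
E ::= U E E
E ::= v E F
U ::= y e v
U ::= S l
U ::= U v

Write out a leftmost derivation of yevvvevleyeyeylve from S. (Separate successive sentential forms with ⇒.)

S⇒Fe⇒Elve⇒UEElve⇒UvEElve⇒UvvEElve⇒yevvvEElve⇒yevvvUEEElve⇒yevvvSlEEElve⇒yevvvevlEEElve⇒yevvvevleyEElve⇒yevvvevleyeyElve⇒yevvvevleyeyeylve

S ⇒ Fe   [S ::= F e]
Fe ⇒ Elve   [F ::= E l v]
Elve ⇒ UEElve   [E ::= U E E]
UEElve ⇒ UvEElve   [U ::= U v]
UvEElve ⇒ UvvEElve   [U ::= U v]
UvvEElve ⇒ yevvvEElve   [U ::= y e v]
yevvvEElve ⇒ yevvvUEEElve   [E ::= U E E]
yevvvUEEElve ⇒ yevvvSlEEElve   [U ::= S l]
yevvvSlEEElve ⇒ yevvvevlEEElve   [S ::= e v]
yevvvevlEEElve ⇒ yevvvevleyEElve   [E ::= e y]
yevvvevleyEElve ⇒ yevvvevleyeyElve   [E ::= e y]
yevvvevleyeyElve ⇒ yevvvevleyeyeylve   [E ::= e y]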